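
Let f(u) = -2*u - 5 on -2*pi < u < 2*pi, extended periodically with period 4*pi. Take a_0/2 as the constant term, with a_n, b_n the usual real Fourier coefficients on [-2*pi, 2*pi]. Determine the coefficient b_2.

b_2 = (1/(2*pi)) ∫_{-2*pi}^{2*pi} f(u) sin(u) du.
Integrating by parts (boundary term plus one more integral), an antiderivative of (-2*u - 5) sin(u) is 2*u*cos(u) - 2*sin(u) + 5*cos(u); evaluating from -2*pi to 2*pi: ∫_{-2*pi}^{2*pi} (-2*u - 5) sin(u) du = (5 + 4*pi) - (5 - 4*pi) = 8*pi.
Hence b_2 = (1/(2*pi))·(8*pi) = 4.

4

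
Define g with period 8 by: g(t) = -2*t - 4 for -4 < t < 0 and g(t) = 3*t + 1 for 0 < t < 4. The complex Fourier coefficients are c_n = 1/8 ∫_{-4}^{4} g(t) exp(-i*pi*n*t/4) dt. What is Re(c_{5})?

Since g is real-valued, Re(c_{5}) = 1/8 ∫_{-4}^{4} g(t) cos(5*pi*t/4) dt = a_{5}/2.
Split the integral at the breakpoints.
Integrating by parts (boundary term plus one more integral), an antiderivative of (-2*t - 4) cos(5*pi*t/4) is -8*t*sin(5*pi*t/4)/(5*pi) - 16*sin(5*pi*t/4)/(5*pi) - 32*cos(5*pi*t/4)/(25*pi**2); evaluating from -4 to 0: ∫_{-4}^{0} (-2*t - 4) cos(5*pi*t/4) dt = (-32/(25*pi**2)) - (32/(25*pi**2)) = -64/(25*pi**2).
Integrating by parts (boundary term plus one more integral), an antiderivative of (3*t + 1) cos(5*pi*t/4) is 12*t*sin(5*pi*t/4)/(5*pi) + 4*sin(5*pi*t/4)/(5*pi) + 48*cos(5*pi*t/4)/(25*pi**2); evaluating from 0 to 4: ∫_{0}^{4} (3*t + 1) cos(5*pi*t/4) dt = (-48/(25*pi**2)) - (48/(25*pi**2)) = -96/(25*pi**2).
So ∫_{-4}^{4} g(t) cos(5*pi*t/4) dt = -32/(5*pi**2).
Hence Re(c_{5}) = (1/8)·(-32/(5*pi**2)) = -4/(5*pi**2).

-4/(5*pi**2)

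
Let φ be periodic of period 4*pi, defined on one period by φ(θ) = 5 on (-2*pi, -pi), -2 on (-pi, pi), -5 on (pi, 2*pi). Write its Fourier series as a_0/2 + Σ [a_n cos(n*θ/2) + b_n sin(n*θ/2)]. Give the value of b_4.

0

b_4 = (1/(2*pi)) ∫_{-2*pi}^{2*pi} φ(θ) sin(2*θ) dθ.
Split the integral at the breakpoints.
Directly, an antiderivative of (5) sin(2*θ) is -5*cos(2*θ)/2; evaluating from -2*pi to -pi: ∫_{-2*pi}^{-pi} (5) sin(2*θ) dθ = (-5/2) - (-5/2) = 0.
Directly, an antiderivative of (-2) sin(2*θ) is cos(2*θ); evaluating from -pi to pi: ∫_{-pi}^{pi} (-2) sin(2*θ) dθ = (1) - (1) = 0.
Directly, an antiderivative of (-5) sin(2*θ) is 5*cos(2*θ)/2; evaluating from pi to 2*pi: ∫_{pi}^{2*pi} (-5) sin(2*θ) dθ = (5/2) - (5/2) = 0.
Summing the pieces and multiplying by (1/(2*pi)) gives b_4 = 0.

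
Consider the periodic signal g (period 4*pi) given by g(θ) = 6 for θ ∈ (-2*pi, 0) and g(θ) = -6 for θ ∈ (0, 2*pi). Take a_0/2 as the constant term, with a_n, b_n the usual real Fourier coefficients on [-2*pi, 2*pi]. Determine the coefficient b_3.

-8/pi

b_3 = (1/(2*pi)) ∫_{-2*pi}^{2*pi} g(θ) sin(3*θ/2) dθ.
g is odd and sin(3*θ/2) is odd, so the integrand is even and b_3 = 1/pi ∫_0^{2*pi} g(θ) sin(3*θ/2) dθ.
Directly, an antiderivative of (-6) sin(3*θ/2) is 4*cos(3*θ/2); evaluating from 0 to 2*pi: ∫_{0}^{2*pi} (-6) sin(3*θ/2) dθ = (-4) - (4) = -8.
Hence b_3 = (1/pi)·(-8) = -8/pi.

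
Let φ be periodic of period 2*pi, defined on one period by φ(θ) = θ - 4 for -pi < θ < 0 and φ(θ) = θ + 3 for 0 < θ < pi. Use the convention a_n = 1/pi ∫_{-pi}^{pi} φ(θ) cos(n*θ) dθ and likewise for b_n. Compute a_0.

a_0 = 1/pi ∫_{-pi}^{pi} φ(θ) dθ = 1/pi · (-pi) = -1.

-1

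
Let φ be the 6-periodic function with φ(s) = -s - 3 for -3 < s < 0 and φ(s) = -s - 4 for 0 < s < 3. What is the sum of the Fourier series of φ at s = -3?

-7/2

At s = -3 the one-sided limits are φ(-3^-) = -7 and φ(-3^+) = 0.
By Dirichlet's theorem the series converges to their average, [(-7) + (0)]/2 = -7/2.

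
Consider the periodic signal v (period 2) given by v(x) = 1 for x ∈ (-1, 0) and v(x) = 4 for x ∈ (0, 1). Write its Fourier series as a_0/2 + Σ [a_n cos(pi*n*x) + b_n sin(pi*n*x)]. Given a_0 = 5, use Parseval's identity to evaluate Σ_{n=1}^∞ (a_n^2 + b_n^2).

Parseval: a_0^2/2 + Σ_{n≥1} (a_n^2+b_n^2) = ∫_{-1}^{1} v(x)^2 dx = 17.
Subtract a_0^2/2 = 25/2: Σ (a_n^2+b_n^2) = 9/2.

9/2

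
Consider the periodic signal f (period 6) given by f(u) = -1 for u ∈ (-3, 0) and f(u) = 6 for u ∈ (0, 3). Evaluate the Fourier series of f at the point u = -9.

u = -9 differs from u = -3 by -1 full period(s), and the series is 6-periodic.
At u = -3 the one-sided limits are f(-3^-) = 6 and f(-3^+) = -1.
By Dirichlet's theorem the series converges to their average, [(6) + (-1)]/2 = 5/2.

5/2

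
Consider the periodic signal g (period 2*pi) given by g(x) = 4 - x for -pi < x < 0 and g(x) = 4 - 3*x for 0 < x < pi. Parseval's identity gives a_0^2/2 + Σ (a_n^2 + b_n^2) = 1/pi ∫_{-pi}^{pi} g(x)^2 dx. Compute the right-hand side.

-8*pi + 32 + 10*pi**2/3

1/pi ∫_{-pi}^{pi} g(x)^2 dx = 1/pi · (2*pi*(-12*pi + 48 + 5*pi**2)/3) = -8*pi + 32 + 10*pi**2/3.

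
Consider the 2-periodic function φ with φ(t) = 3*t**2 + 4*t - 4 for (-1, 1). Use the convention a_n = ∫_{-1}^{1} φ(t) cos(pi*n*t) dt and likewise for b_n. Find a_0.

a_0 = ∫_{-1}^{1} φ(t) dt = -6.

-6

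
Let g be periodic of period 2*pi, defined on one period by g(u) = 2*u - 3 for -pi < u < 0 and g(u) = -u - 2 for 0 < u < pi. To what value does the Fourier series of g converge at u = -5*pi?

-3*pi/2 - 5/2

u = -5*pi differs from u = -pi by -2 full period(s), and the series is 2*pi-periodic.
At u = -pi the one-sided limits are g(-pi^-) = -pi - 2 and g(-pi^+) = -2*pi - 3.
By Dirichlet's theorem the series converges to their average, [(-pi - 2) + (-2*pi - 3)]/2 = -3*pi/2 - 5/2.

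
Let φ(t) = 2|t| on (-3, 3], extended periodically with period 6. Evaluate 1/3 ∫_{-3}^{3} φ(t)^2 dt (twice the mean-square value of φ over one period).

1/3 ∫_{-3}^{3} φ(t)^2 dt = 1/3 · (72) = 24.

24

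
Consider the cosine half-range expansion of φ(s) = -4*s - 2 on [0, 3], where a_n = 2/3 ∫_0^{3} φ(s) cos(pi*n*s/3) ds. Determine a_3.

16/(3*pi**2)

a_3 = 2/3 ∫_0^{3} (-4*s - 2) cos(pi*s) ds.
Integrating by parts (boundary term plus one more integral), an antiderivative of (-4*s - 2) cos(pi*s) is -4*s*sin(pi*s)/pi - 2*sin(pi*s)/pi - 4*cos(pi*s)/pi**2; evaluating from 0 to 3: ∫_{0}^{3} (-4*s - 2) cos(pi*s) ds = (4/pi**2) - (-4/pi**2) = 8/pi**2.
Hence a_3 = (2/3)·(8/pi**2) = 16/(3*pi**2).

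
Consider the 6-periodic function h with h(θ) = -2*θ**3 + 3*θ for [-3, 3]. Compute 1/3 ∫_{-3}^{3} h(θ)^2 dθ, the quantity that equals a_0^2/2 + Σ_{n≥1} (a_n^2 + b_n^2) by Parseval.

1/3 ∫_{-3}^{3} h(θ)^2 dθ = 1/3 · (52326/35) = 17442/35.

17442/35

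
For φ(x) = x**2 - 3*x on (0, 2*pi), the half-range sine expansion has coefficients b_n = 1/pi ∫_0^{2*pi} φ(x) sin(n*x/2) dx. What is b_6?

2 - 4*pi/3

b_6 = 1/pi ∫_0^{2*pi} (x**2 - 3*x) sin(3*x) dx.
Integrating by parts twice (tabular method), an antiderivative of (x**2 - 3*x) sin(3*x) is -x**2*cos(3*x)/3 + 2*x*sin(3*x)/9 + x*cos(3*x) - sin(3*x)/3 + 2*cos(3*x)/27; evaluating from 0 to 2*pi: ∫_{0}^{2*pi} (x**2 - 3*x) sin(3*x) dx = (-4*pi**2/3 + 2/27 + 2*pi) - (2/27) = 2*pi*(3 - 2*pi)/3.
Hence b_6 = (1/pi)·(2*pi*(3 - 2*pi)/3) = 2 - 4*pi/3.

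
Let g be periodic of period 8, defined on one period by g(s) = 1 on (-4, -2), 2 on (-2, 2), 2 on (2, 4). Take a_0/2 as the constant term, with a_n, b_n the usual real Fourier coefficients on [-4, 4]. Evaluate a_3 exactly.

a_3 = 1/4 ∫_{-4}^{4} g(s) cos(3*pi*s/4) ds.
Split the integral at the breakpoints.
Directly, an antiderivative of (1) cos(3*pi*s/4) is 4*sin(3*pi*s/4)/(3*pi); evaluating from -4 to -2: ∫_{-4}^{-2} (1) cos(3*pi*s/4) ds = (4/(3*pi)) - (0) = 4/(3*pi).
Directly, an antiderivative of (2) cos(3*pi*s/4) is 8*sin(3*pi*s/4)/(3*pi); evaluating from -2 to 2: ∫_{-2}^{2} (2) cos(3*pi*s/4) ds = (-8/(3*pi)) - (8/(3*pi)) = -16/(3*pi).
Directly, an antiderivative of (2) cos(3*pi*s/4) is 8*sin(3*pi*s/4)/(3*pi); evaluating from 2 to 4: ∫_{2}^{4} (2) cos(3*pi*s/4) ds = (0) - (-8/(3*pi)) = 8/(3*pi).
Summing the pieces and multiplying by (1/4) gives a_3 = -1/(3*pi).

-1/(3*pi)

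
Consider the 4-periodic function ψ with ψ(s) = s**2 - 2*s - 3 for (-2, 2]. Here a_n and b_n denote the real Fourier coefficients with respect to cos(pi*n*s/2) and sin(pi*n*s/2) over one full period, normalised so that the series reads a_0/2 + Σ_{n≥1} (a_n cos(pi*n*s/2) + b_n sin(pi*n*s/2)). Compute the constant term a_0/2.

-5/3

a_0 = 1/2 ∫_{-2}^{2} ψ(s) ds = 1/2 · (-20/3) = -10/3.
So the constant term a_0/2 = -5/3.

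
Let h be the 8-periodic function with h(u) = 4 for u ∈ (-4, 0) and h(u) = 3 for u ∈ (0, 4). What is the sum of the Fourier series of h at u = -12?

7/2

u = -12 differs from u = -4 by -1 full period(s), and the series is 8-periodic.
At u = -4 the one-sided limits are h(-4^-) = 3 and h(-4^+) = 4.
By Dirichlet's theorem the series converges to their average, [(3) + (4)]/2 = 7/2.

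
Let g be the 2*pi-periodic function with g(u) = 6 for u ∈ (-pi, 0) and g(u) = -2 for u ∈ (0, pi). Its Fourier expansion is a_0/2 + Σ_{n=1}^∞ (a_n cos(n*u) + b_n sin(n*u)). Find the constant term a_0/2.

2

a_0 = 1/pi ∫_{-pi}^{pi} g(u) du = 1/pi · (4*pi) = 4.
So the constant term a_0/2 = 2.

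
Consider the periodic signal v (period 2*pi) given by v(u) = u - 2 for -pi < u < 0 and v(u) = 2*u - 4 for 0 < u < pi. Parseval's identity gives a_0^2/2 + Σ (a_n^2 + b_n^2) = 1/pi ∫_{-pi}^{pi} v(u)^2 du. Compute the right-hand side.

1/pi ∫_{-pi}^{pi} v(u)^2 du = 1/pi · (pi*(-18*pi + 5*pi**2 + 60)/3) = -6*pi + 5*pi**2/3 + 20.

-6*pi + 5*pi**2/3 + 20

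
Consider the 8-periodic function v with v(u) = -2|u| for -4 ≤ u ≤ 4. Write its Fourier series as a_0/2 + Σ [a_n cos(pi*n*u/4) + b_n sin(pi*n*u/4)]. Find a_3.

32/(9*pi**2)

a_3 = 1/4 ∫_{-4}^{4} v(u) cos(3*pi*u/4) du.
v is even and cos(3*pi*u/4) is even, so the integrand is even and a_3 = 1/2 ∫_0^{4} v(u) cos(3*pi*u/4) du.
Integrating by parts (boundary term plus one more integral), an antiderivative of (-2*u) cos(3*pi*u/4) is -8*u*sin(3*pi*u/4)/(3*pi) - 32*cos(3*pi*u/4)/(9*pi**2); evaluating from 0 to 4: ∫_{0}^{4} (-2*u) cos(3*pi*u/4) du = (32/(9*pi**2)) - (-32/(9*pi**2)) = 64/(9*pi**2).
Hence a_3 = (1/2)·(64/(9*pi**2)) = 32/(9*pi**2).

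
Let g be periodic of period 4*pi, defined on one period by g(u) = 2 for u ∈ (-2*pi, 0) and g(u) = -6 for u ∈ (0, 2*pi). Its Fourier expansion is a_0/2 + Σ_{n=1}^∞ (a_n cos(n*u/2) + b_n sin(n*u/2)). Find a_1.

0

a_1 = (1/(2*pi)) ∫_{-2*pi}^{2*pi} g(u) cos(u/2) du.
Split the integral at the breakpoints.
Directly, an antiderivative of (2) cos(u/2) is 4*sin(u/2); evaluating from -2*pi to 0: ∫_{-2*pi}^{0} (2) cos(u/2) du = (0) - (0) = 0.
Directly, an antiderivative of (-6) cos(u/2) is -12*sin(u/2); evaluating from 0 to 2*pi: ∫_{0}^{2*pi} (-6) cos(u/2) du = (0) - (0) = 0.
Summing the pieces and multiplying by (1/(2*pi)) gives a_1 = 0.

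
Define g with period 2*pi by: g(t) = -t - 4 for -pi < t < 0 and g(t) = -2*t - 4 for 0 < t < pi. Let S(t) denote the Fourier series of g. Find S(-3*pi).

-4 - pi/2

t = -3*pi differs from t = pi by -2 full period(s), and the series is 2*pi-periodic.
At t = pi the one-sided limits are g(pi^-) = -2*pi - 4 and g(pi^+) = -4 + pi.
By Dirichlet's theorem the series converges to their average, [(-2*pi - 4) + (-4 + pi)]/2 = -4 - pi/2.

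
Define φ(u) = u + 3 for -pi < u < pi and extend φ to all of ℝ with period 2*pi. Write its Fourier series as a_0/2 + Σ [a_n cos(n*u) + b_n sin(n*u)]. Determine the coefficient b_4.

-1/2

b_4 = 1/pi ∫_{-pi}^{pi} φ(u) sin(4*u) du.
Integrating by parts (boundary term plus one more integral), an antiderivative of (u + 3) sin(4*u) is -u*cos(4*u)/4 + sin(4*u)/16 - 3*cos(4*u)/4; evaluating from -pi to pi: ∫_{-pi}^{pi} (u + 3) sin(4*u) du = (-pi/4 - 3/4) - (-3/4 + pi/4) = -pi/2.
Hence b_4 = (1/pi)·(-pi/2) = -1/2.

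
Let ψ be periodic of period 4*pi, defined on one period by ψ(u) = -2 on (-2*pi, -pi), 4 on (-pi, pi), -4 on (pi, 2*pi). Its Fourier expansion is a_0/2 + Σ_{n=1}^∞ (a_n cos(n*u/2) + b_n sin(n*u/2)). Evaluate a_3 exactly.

a_3 = (1/(2*pi)) ∫_{-2*pi}^{2*pi} ψ(u) cos(3*u/2) du.
Split the integral at the breakpoints.
Directly, an antiderivative of (-2) cos(3*u/2) is -4*sin(3*u/2)/3; evaluating from -2*pi to -pi: ∫_{-2*pi}^{-pi} (-2) cos(3*u/2) du = (-4/3) - (0) = -4/3.
Directly, an antiderivative of (4) cos(3*u/2) is 8*sin(3*u/2)/3; evaluating from -pi to pi: ∫_{-pi}^{pi} (4) cos(3*u/2) du = (-8/3) - (8/3) = -16/3.
Directly, an antiderivative of (-4) cos(3*u/2) is -8*sin(3*u/2)/3; evaluating from pi to 2*pi: ∫_{pi}^{2*pi} (-4) cos(3*u/2) du = (0) - (8/3) = -8/3.
Summing the pieces and multiplying by (1/(2*pi)) gives a_3 = -14/(3*pi).

-14/(3*pi)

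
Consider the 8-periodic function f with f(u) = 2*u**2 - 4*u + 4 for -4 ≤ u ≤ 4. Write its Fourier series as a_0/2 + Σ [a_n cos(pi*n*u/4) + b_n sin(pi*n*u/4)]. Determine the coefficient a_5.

-128/(25*pi**2)

a_5 = 1/4 ∫_{-4}^{4} f(u) cos(5*pi*u/4) du.
Integrating by parts twice (tabular method), an antiderivative of (2*u**2 - 4*u + 4) cos(5*pi*u/4) is 8*u**2*sin(5*pi*u/4)/(5*pi) - 16*u*sin(5*pi*u/4)/(5*pi) + 64*u*cos(5*pi*u/4)/(25*pi**2) - 256*sin(5*pi*u/4)/(125*pi**3) + 16*sin(5*pi*u/4)/(5*pi) - 64*cos(5*pi*u/4)/(25*pi**2); evaluating from -4 to 4: ∫_{-4}^{4} (2*u**2 - 4*u + 4) cos(5*pi*u/4) du = (-192/(25*pi**2)) - (64/(5*pi**2)) = -512/(25*pi**2).
Hence a_5 = (1/4)·(-512/(25*pi**2)) = -128/(25*pi**2).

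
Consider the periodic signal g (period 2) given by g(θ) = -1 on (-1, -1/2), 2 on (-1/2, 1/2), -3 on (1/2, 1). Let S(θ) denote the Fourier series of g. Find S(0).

2

g is continuous at θ = 0 with value 2, so the series converges to 2 there.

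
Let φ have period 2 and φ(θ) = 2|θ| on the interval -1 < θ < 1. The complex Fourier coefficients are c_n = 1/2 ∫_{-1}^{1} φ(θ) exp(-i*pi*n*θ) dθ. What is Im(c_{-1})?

Since φ is real-valued, Im(c_{-1}) = -1/2 ∫_{-1}^{1} φ(θ) sin(-pi*θ) dθ = b_{1}/2.
(φ is even, so the integrand is odd over a symmetric interval and the integral vanishes.)

0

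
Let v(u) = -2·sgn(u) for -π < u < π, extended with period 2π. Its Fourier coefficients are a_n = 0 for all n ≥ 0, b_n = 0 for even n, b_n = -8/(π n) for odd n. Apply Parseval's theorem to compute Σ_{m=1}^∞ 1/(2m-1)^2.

Parseval: Σ b_n^2 = (1/π) ∫_{-π}^{π} v(u)^2 du = 8.
Only odd n contribute, with b_n^2 = 64/(π^2 n^2), so Σ_{m≥1} 1/(2m-1)^2 = π^2·(8)/64 = pi**2/8.

pi**2/8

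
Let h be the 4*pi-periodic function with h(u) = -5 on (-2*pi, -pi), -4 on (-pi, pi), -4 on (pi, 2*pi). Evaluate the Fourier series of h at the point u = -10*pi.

-9/2

u = -10*pi differs from u = -2*pi by -2 full period(s), and the series is 4*pi-periodic.
At u = -2*pi the one-sided limits are h(-2*pi^-) = -4 and h(-2*pi^+) = -5.
By Dirichlet's theorem the series converges to their average, [(-4) + (-5)]/2 = -9/2.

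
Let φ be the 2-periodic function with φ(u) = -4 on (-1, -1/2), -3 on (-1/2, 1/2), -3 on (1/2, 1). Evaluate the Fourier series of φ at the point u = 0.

φ is continuous at u = 0 with value -3, so the series converges to -3 there.

-3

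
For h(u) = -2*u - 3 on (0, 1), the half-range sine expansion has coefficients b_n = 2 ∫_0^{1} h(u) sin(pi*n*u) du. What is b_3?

b_3 = 2 ∫_0^{1} (-2*u - 3) sin(3*pi*u) du.
Integrating by parts (boundary term plus one more integral), an antiderivative of (-2*u - 3) sin(3*pi*u) is 2*u*cos(3*pi*u)/(3*pi) - 2*sin(3*pi*u)/(9*pi**2) + cos(3*pi*u)/pi; evaluating from 0 to 1: ∫_{0}^{1} (-2*u - 3) sin(3*pi*u) du = (-5/(3*pi)) - (1/pi) = -8/(3*pi).
Hence b_3 = 2·(-8/(3*pi)) = -16/(3*pi).

-16/(3*pi)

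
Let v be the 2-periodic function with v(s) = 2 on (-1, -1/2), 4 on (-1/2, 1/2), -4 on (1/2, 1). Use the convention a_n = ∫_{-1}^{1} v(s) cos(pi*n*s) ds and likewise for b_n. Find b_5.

-6/(5*pi)

b_5 = ∫_{-1}^{1} v(s) sin(5*pi*s) ds.
Split the integral at the breakpoints.
Directly, an antiderivative of (2) sin(5*pi*s) is -2*cos(5*pi*s)/(5*pi); evaluating from -1 to -1/2: ∫_{-1}^{-1/2} (2) sin(5*pi*s) ds = (0) - (2/(5*pi)) = -2/(5*pi).
Directly, an antiderivative of (4) sin(5*pi*s) is -4*cos(5*pi*s)/(5*pi); evaluating from -1/2 to 1/2: ∫_{-1/2}^{1/2} (4) sin(5*pi*s) ds = (0) - (0) = 0.
Directly, an antiderivative of (-4) sin(5*pi*s) is 4*cos(5*pi*s)/(5*pi); evaluating from 1/2 to 1: ∫_{1/2}^{1} (-4) sin(5*pi*s) ds = (-4/(5*pi)) - (0) = -4/(5*pi).
Summing the pieces gives b_5 = -6/(5*pi).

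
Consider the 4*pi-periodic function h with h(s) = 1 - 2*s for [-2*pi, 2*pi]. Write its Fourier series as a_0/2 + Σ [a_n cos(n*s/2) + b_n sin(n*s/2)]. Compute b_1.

-8

b_1 = (1/(2*pi)) ∫_{-2*pi}^{2*pi} h(s) sin(s/2) ds.
Integrating by parts (boundary term plus one more integral), an antiderivative of (1 - 2*s) sin(s/2) is 4*s*cos(s/2) - 8*sin(s/2) - 2*cos(s/2); evaluating from -2*pi to 2*pi: ∫_{-2*pi}^{2*pi} (1 - 2*s) sin(s/2) ds = (2 - 8*pi) - (2 + 8*pi) = -16*pi.
Hence b_1 = (1/(2*pi))·(-16*pi) = -8.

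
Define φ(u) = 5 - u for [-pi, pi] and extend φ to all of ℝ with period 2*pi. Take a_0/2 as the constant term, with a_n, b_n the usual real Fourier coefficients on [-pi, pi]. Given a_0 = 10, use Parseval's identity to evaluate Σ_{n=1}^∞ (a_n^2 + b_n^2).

2*pi**2/3

Parseval: a_0^2/2 + Σ_{n≥1} (a_n^2+b_n^2) = 1/pi ∫_{-pi}^{pi} φ(u)^2 du = 2*pi**2/3 + 50.
Subtract a_0^2/2 = 50: Σ (a_n^2+b_n^2) = 2*pi**2/3.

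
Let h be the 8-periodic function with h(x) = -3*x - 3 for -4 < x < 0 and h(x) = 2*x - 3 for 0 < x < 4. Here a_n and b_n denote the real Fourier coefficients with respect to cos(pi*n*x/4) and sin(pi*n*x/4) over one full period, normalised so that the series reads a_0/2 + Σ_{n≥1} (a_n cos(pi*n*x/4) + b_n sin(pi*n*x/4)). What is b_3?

b_3 = 1/4 ∫_{-4}^{4} h(x) sin(3*pi*x/4) dx.
Split the integral at the breakpoints.
Integrating by parts (boundary term plus one more integral), an antiderivative of (-3*x - 3) sin(3*pi*x/4) is 4*x*cos(3*pi*x/4)/pi - 16*sin(3*pi*x/4)/(3*pi**2) + 4*cos(3*pi*x/4)/pi; evaluating from -4 to 0: ∫_{-4}^{0} (-3*x - 3) sin(3*pi*x/4) dx = (4/pi) - (12/pi) = -8/pi.
Integrating by parts (boundary term plus one more integral), an antiderivative of (2*x - 3) sin(3*pi*x/4) is -8*x*cos(3*pi*x/4)/(3*pi) + 32*sin(3*pi*x/4)/(9*pi**2) + 4*cos(3*pi*x/4)/pi; evaluating from 0 to 4: ∫_{0}^{4} (2*x - 3) sin(3*pi*x/4) dx = (20/(3*pi)) - (4/pi) = 8/(3*pi).
Summing the pieces and multiplying by (1/4) gives b_3 = -4/(3*pi).

-4/(3*pi)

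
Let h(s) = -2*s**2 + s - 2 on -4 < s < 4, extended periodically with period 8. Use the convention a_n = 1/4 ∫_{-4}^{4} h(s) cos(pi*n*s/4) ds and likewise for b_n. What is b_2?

-4/pi

b_2 = 1/4 ∫_{-4}^{4} h(s) sin(pi*s/2) ds.
Integrating by parts twice (tabular method), an antiderivative of (-2*s**2 + s - 2) sin(pi*s/2) is 4*s**2*cos(pi*s/2)/pi - 16*s*sin(pi*s/2)/pi**2 - 2*s*cos(pi*s/2)/pi + 4*sin(pi*s/2)/pi**2 - 32*cos(pi*s/2)/pi**3 + 4*cos(pi*s/2)/pi; evaluating from -4 to 4: ∫_{-4}^{4} (-2*s**2 + s - 2) sin(pi*s/2) ds = (-32/pi**3 + 60/pi) - (-32/pi**3 + 76/pi) = -16/pi.
Hence b_2 = (1/4)·(-16/pi) = -4/pi.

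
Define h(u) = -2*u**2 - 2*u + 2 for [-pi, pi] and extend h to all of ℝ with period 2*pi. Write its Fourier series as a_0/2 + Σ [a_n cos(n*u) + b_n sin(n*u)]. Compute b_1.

b_1 = 1/pi ∫_{-pi}^{pi} h(u) sin(u) du.
Integrating by parts twice (tabular method), an antiderivative of (-2*u**2 - 2*u + 2) sin(u) is 2*u**2*cos(u) - 4*u*sin(u) + 2*u*cos(u) - 2*sin(u) - 6*cos(u); evaluating from -pi to pi: ∫_{-pi}^{pi} (-2*u**2 - 2*u + 2) sin(u) du = (-2*pi**2 - 2*pi + 6) - (-2*pi**2 + 6 + 2*pi) = -4*pi.
Hence b_1 = (1/pi)·(-4*pi) = -4.

-4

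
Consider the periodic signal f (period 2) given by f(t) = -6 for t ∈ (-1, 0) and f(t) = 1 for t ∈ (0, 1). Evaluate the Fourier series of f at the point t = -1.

-5/2

At t = -1 the one-sided limits are f(-1^-) = 1 and f(-1^+) = -6.
By Dirichlet's theorem the series converges to their average, [(1) + (-6)]/2 = -5/2.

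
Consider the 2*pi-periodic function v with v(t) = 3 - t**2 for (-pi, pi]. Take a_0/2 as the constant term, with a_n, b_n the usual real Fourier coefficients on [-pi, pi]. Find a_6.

a_6 = 1/pi ∫_{-pi}^{pi} v(t) cos(6*t) dt.
v is even and cos(6*t) is even, so the integrand is even and a_6 = 2/pi ∫_0^{pi} v(t) cos(6*t) dt.
Integrating by parts twice (tabular method), an antiderivative of (3 - t**2) cos(6*t) is -t**2*sin(6*t)/6 - t*cos(6*t)/18 + 55*sin(6*t)/108; evaluating from 0 to pi: ∫_{0}^{pi} (3 - t**2) cos(6*t) dt = (-pi/18) - (0) = -pi/18.
Hence a_6 = (2/pi)·(-pi/18) = -1/9.

-1/9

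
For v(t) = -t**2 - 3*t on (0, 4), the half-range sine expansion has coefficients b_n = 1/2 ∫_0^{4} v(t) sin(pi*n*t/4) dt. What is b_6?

28/(3*pi)

b_6 = 1/2 ∫_0^{4} (-t**2 - 3*t) sin(3*pi*t/2) dt.
Integrating by parts twice (tabular method), an antiderivative of (-t**2 - 3*t) sin(3*pi*t/2) is 2*t**2*cos(3*pi*t/2)/(3*pi) - 8*t*sin(3*pi*t/2)/(9*pi**2) + 2*t*cos(3*pi*t/2)/pi - 4*sin(3*pi*t/2)/(3*pi**2) - 16*cos(3*pi*t/2)/(27*pi**3); evaluating from 0 to 4: ∫_{0}^{4} (-t**2 - 3*t) sin(3*pi*t/2) dt = (8*(-2 + 63*pi**2)/(27*pi**3)) - (-16/(27*pi**3)) = 56/(3*pi).
Hence b_6 = (1/2)·(56/(3*pi)) = 28/(3*pi).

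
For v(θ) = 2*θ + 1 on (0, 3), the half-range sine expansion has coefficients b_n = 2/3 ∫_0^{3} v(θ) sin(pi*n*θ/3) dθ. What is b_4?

b_4 = 2/3 ∫_0^{3} (2*θ + 1) sin(4*pi*θ/3) dθ.
Integrating by parts (boundary term plus one more integral), an antiderivative of (2*θ + 1) sin(4*pi*θ/3) is -3*θ*cos(4*pi*θ/3)/(2*pi) + 9*sin(4*pi*θ/3)/(8*pi**2) - 3*cos(4*pi*θ/3)/(4*pi); evaluating from 0 to 3: ∫_{0}^{3} (2*θ + 1) sin(4*pi*θ/3) dθ = (-21/(4*pi)) - (-3/(4*pi)) = -9/(2*pi).
Hence b_4 = (2/3)·(-9/(2*pi)) = -3/pi.

-3/pi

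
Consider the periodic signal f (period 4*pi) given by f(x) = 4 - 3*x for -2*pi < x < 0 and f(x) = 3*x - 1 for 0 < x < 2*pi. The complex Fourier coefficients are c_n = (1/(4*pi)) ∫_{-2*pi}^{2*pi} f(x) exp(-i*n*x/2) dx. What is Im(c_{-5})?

-1/pi

Since f is real-valued, Im(c_{-5}) = -(1/(4*pi)) ∫_{-2*pi}^{2*pi} f(x) sin(-5*x/2) dx = b_{5}/2.
Split the integral at the breakpoints.
Integrating by parts (boundary term plus one more integral), an antiderivative of (4 - 3*x) sin(-5*x/2) is -6*x*cos(5*x/2)/5 + 12*sin(5*x/2)/25 + 8*cos(5*x/2)/5; evaluating from -2*pi to 0: ∫_{-2*pi}^{0} (4 - 3*x) sin(-5*x/2) dx = (8/5) - (-12*pi/5 - 8/5) = 16/5 + 12*pi/5.
Integrating by parts (boundary term plus one more integral), an antiderivative of (3*x - 1) sin(-5*x/2) is 6*x*cos(5*x/2)/5 - 12*sin(5*x/2)/25 - 2*cos(5*x/2)/5; evaluating from 0 to 2*pi: ∫_{0}^{2*pi} (3*x - 1) sin(-5*x/2) dx = (2/5 - 12*pi/5) - (-2/5) = 4/5 - 12*pi/5.
So ∫_{-2*pi}^{2*pi} f(x) sin(-5*x/2) dx = 4.
Hence Im(c_{-5}) = (-1/(4*pi))·(4) = -1/pi.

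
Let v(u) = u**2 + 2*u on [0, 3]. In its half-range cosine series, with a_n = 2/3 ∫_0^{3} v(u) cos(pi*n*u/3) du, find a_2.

a_2 = 2/3 ∫_0^{3} (u**2 + 2*u) cos(2*pi*u/3) du.
Integrating by parts twice (tabular method), an antiderivative of (u**2 + 2*u) cos(2*pi*u/3) is 3*u**2*sin(2*pi*u/3)/(2*pi) + 3*u*sin(2*pi*u/3)/pi + 9*u*cos(2*pi*u/3)/(2*pi**2) - 27*sin(2*pi*u/3)/(4*pi**3) + 9*cos(2*pi*u/3)/(2*pi**2); evaluating from 0 to 3: ∫_{0}^{3} (u**2 + 2*u) cos(2*pi*u/3) du = (18/pi**2) - (9/(2*pi**2)) = 27/(2*pi**2).
Hence a_2 = (2/3)·(27/(2*pi**2)) = 9/pi**2.

9/pi**2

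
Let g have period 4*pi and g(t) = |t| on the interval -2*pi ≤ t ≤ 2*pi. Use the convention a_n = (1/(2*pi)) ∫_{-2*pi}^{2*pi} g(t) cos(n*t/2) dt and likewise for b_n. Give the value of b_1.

b_1 = (1/(2*pi)) ∫_{-2*pi}^{2*pi} g(t) sin(t/2) dt.
g is even and sin(t/2) is odd, so the integrand is odd over a symmetric interval and the integral vanishes.

0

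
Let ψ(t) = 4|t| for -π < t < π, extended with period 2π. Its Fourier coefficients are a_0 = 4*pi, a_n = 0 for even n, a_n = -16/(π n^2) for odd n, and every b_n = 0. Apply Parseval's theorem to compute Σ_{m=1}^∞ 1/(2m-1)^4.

Parseval: a_0^2/2 + Σ a_n^2 = (1/π) ∫_{-π}^{π} ψ(t)^2 dt = 32*pi**2/3.
Subtract a_0^2/2 = 8*pi**2: Σ a_n^2 = 8*pi**2/3.
Only odd n contribute, with a_n^2 = 256/(π^2 n^4), so Σ_{m≥1} 1/(2m-1)^4 = π^2·(8*pi**2/3)/256 = pi**4/96.

pi**4/96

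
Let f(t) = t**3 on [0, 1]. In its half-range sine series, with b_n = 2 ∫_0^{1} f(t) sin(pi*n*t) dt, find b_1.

b_1 = 2 ∫_0^{1} (t**3) sin(pi*t) dt.
Integrating by parts three times (tabular method), an antiderivative of (t**3) sin(pi*t) is -t**3*cos(pi*t)/pi + 3*t**2*sin(pi*t)/pi**2 + 6*t*cos(pi*t)/pi**3 - 6*sin(pi*t)/pi**4; evaluating from 0 to 1: ∫_{0}^{1} (t**3) sin(pi*t) dt = ((-6 + pi**2)/pi**3) - (0) = (-6 + pi**2)/pi**3.
Hence b_1 = 2·((-6 + pi**2)/pi**3) = -12/pi**3 + 2/pi.

-12/pi**3 + 2/pi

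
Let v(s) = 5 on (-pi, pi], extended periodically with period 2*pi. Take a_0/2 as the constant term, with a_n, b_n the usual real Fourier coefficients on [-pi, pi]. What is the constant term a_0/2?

a_0 = 1/pi ∫_{-pi}^{pi} v(s) ds = 1/pi · (10*pi) = 10.
So the constant term a_0/2 = 5.

5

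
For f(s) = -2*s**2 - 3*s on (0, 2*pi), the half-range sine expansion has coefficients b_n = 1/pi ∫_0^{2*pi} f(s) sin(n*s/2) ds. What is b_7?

4*(-196*pi**2 - 147*pi + 16)/(343*pi)

b_7 = 1/pi ∫_0^{2*pi} (-2*s**2 - 3*s) sin(7*s/2) ds.
Integrating by parts twice (tabular method), an antiderivative of (-2*s**2 - 3*s) sin(7*s/2) is 4*s**2*cos(7*s/2)/7 - 16*s*sin(7*s/2)/49 + 6*s*cos(7*s/2)/7 - 12*sin(7*s/2)/49 - 32*cos(7*s/2)/343; evaluating from 0 to 2*pi: ∫_{0}^{2*pi} (-2*s**2 - 3*s) sin(7*s/2) ds = (-16*pi**2/7 - 12*pi/7 + 32/343) - (-32/343) = -16*pi**2/7 - 12*pi/7 + 64/343.
Hence b_7 = (1/pi)·(-16*pi**2/7 - 12*pi/7 + 64/343) = 4*(-196*pi**2 - 147*pi + 16)/(343*pi).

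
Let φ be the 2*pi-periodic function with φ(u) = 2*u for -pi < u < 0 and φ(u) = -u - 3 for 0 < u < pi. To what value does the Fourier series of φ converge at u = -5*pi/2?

-pi

u = -5*pi/2 differs from u = -pi/2 by -1 full period(s), and the series is 2*pi-periodic.
φ is continuous at u = -pi/2 with value -pi, so the series converges to -pi there.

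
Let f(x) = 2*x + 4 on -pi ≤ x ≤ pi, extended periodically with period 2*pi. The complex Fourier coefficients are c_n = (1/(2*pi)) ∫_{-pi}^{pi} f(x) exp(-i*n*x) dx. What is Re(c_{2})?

0

Since f is real-valued, Re(c_{2}) = (1/(2*pi)) ∫_{-pi}^{pi} f(x) cos(2*x) dx = a_{2}/2.
Integrating by parts (boundary term plus one more integral), an antiderivative of (2*x + 4) cos(2*x) is x*sin(2*x) + 2*sin(2*x) + cos(2*x)/2; evaluating from -pi to pi: ∫_{-pi}^{pi} (2*x + 4) cos(2*x) dx = (1/2) - (1/2) = 0.
Hence Re(c_{2}) = (1/(2*pi))·(0) = 0.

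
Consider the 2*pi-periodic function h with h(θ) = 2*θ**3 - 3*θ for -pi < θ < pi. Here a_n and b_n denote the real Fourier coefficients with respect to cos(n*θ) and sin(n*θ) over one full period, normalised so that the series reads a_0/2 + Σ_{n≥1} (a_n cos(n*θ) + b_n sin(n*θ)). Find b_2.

6 - 2*pi**2

b_2 = 1/pi ∫_{-pi}^{pi} h(θ) sin(2*θ) dθ.
h is odd and sin(2*θ) is odd, so the integrand is even and b_2 = 2/pi ∫_0^{pi} h(θ) sin(2*θ) dθ.
Integrating by parts three times (tabular method), an antiderivative of (2*θ**3 - 3*θ) sin(2*θ) is -θ**3*cos(2*θ) + 3*θ**2*sin(2*θ)/2 + 3*θ*cos(2*θ) - 3*sin(2*θ)/2; evaluating from 0 to pi: ∫_{0}^{pi} (2*θ**3 - 3*θ) sin(2*θ) dθ = (pi*(3 - pi**2)) - (0) = pi*(3 - pi**2).
Hence b_2 = (2/pi)·(pi*(3 - pi**2)) = 6 - 2*pi**2.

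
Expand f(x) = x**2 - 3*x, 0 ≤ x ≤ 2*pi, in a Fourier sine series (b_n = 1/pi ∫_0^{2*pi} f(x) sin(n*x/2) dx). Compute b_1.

b_1 = 1/pi ∫_0^{2*pi} (x**2 - 3*x) sin(x/2) dx.
Integrating by parts twice (tabular method), an antiderivative of (x**2 - 3*x) sin(x/2) is -2*x**2*cos(x/2) + 8*x*sin(x/2) + 6*x*cos(x/2) - 12*sin(x/2) + 16*cos(x/2); evaluating from 0 to 2*pi: ∫_{0}^{2*pi} (x**2 - 3*x) sin(x/2) dx = (-12*pi - 16 + 8*pi**2) - (16) = -12*pi - 32 + 8*pi**2.
Hence b_1 = (1/pi)·(-12*pi - 32 + 8*pi**2) = -12 - 32/pi + 8*pi.

-12 - 32/pi + 8*pi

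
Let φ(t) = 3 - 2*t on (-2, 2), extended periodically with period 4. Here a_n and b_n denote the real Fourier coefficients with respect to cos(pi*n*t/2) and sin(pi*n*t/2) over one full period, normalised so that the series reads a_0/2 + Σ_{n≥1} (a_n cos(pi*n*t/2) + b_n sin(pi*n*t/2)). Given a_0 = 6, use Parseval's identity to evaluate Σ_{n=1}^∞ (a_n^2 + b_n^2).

Parseval: a_0^2/2 + Σ_{n≥1} (a_n^2+b_n^2) = 1/2 ∫_{-2}^{2} φ(t)^2 dt = 86/3.
Subtract a_0^2/2 = 18: Σ (a_n^2+b_n^2) = 32/3.

32/3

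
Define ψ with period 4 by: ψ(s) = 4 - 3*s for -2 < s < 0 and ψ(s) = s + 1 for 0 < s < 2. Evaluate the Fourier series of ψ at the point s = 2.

At s = 2 the one-sided limits are ψ(2^-) = 3 and ψ(2^+) = 10.
By Dirichlet's theorem the series converges to their average, [(3) + (10)]/2 = 13/2.

13/2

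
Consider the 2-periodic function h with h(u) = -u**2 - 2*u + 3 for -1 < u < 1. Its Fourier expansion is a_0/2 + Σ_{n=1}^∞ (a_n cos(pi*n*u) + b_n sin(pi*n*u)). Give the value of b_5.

-4/(5*pi)

b_5 = ∫_{-1}^{1} h(u) sin(5*pi*u) du.
Integrating by parts twice (tabular method), an antiderivative of (-u**2 - 2*u + 3) sin(5*pi*u) is u**2*cos(5*pi*u)/(5*pi) - 2*u*sin(5*pi*u)/(25*pi**2) + 2*u*cos(5*pi*u)/(5*pi) - 2*sin(5*pi*u)/(25*pi**2) - 3*cos(5*pi*u)/(5*pi) - 2*cos(5*pi*u)/(125*pi**3); evaluating from -1 to 1: ∫_{-1}^{1} (-u**2 - 2*u + 3) sin(5*pi*u) du = (2/(125*pi**3)) - (2*(1 + 50*pi**2)/(125*pi**3)) = -4/(5*pi).
Hence b_5 = -4/(5*pi).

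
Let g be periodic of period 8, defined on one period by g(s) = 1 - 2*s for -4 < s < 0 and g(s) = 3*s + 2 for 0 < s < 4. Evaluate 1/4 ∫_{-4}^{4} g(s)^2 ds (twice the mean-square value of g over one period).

1/4 ∫_{-4}^{4} g(s)^2 ds = 1/4 · (1276/3) = 319/3.

319/3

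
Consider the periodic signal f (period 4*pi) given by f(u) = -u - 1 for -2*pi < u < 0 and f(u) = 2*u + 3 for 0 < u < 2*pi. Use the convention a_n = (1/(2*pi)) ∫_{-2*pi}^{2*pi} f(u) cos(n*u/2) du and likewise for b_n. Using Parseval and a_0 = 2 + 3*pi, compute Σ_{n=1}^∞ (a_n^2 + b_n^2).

8 + 4*pi + 13*pi**2/6

Parseval: a_0^2/2 + Σ_{n≥1} (a_n^2+b_n^2) = (1/(2*pi)) ∫_{-2*pi}^{2*pi} f(u)^2 du = 10 + 10*pi + 20*pi**2/3.
Subtract a_0^2/2 = (2 + 3*pi)**2/2: Σ (a_n^2+b_n^2) = 8 + 4*pi + 13*pi**2/6.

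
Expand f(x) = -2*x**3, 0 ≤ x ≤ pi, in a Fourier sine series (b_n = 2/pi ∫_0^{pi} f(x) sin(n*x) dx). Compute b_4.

b_4 = 2/pi ∫_0^{pi} (-2*x**3) sin(4*x) dx.
Integrating by parts three times (tabular method), an antiderivative of (-2*x**3) sin(4*x) is x**3*cos(4*x)/2 - 3*x**2*sin(4*x)/8 - 3*x*cos(4*x)/16 + 3*sin(4*x)/64; evaluating from 0 to pi: ∫_{0}^{pi} (-2*x**3) sin(4*x) dx = (pi*(-3 + 8*pi**2)/16) - (0) = pi*(-3 + 8*pi**2)/16.
Hence b_4 = (2/pi)·(pi*(-3 + 8*pi**2)/16) = -3/8 + pi**2.

-3/8 + pi**2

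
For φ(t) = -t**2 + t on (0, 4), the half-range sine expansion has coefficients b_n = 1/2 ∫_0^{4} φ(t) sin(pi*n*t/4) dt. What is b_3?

b_3 = 1/2 ∫_0^{4} (-t**2 + t) sin(3*pi*t/4) dt.
Integrating by parts twice (tabular method), an antiderivative of (-t**2 + t) sin(3*pi*t/4) is 4*t**2*cos(3*pi*t/4)/(3*pi) - 32*t*sin(3*pi*t/4)/(9*pi**2) - 4*t*cos(3*pi*t/4)/(3*pi) + 16*sin(3*pi*t/4)/(9*pi**2) - 128*cos(3*pi*t/4)/(27*pi**3); evaluating from 0 to 4: ∫_{0}^{4} (-t**2 + t) sin(3*pi*t/4) dt = (-16/pi + 128/(27*pi**3)) - (-128/(27*pi**3)) = -16/pi + 256/(27*pi**3).
Hence b_3 = (1/2)·(-16/pi + 256/(27*pi**3)) = -8/pi + 128/(27*pi**3).

-8/pi + 128/(27*pi**3)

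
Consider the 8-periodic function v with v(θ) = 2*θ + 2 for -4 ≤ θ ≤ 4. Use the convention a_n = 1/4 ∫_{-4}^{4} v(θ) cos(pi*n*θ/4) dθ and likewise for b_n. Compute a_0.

a_0 = 1/4 ∫_{-4}^{4} v(θ) dθ = 1/4 · (16) = 4.

4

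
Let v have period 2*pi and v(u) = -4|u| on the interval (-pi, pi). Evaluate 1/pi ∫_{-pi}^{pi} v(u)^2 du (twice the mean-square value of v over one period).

1/pi ∫_{-pi}^{pi} v(u)^2 du = 1/pi · (32*pi**3/3) = 32*pi**2/3.

32*pi**2/3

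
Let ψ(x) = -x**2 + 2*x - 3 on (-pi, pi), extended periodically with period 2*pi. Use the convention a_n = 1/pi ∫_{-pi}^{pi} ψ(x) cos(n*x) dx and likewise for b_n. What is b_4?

b_4 = 1/pi ∫_{-pi}^{pi} ψ(x) sin(4*x) dx.
Integrating by parts twice (tabular method), an antiderivative of (-x**2 + 2*x - 3) sin(4*x) is x**2*cos(4*x)/4 - x*sin(4*x)/8 - x*cos(4*x)/2 + sin(4*x)/8 + 23*cos(4*x)/32; evaluating from -pi to pi: ∫_{-pi}^{pi} (-x**2 + 2*x - 3) sin(4*x) dx = (-pi/2 + 23/32 + pi**2/4) - (23/32 + pi/2 + pi**2/4) = -pi.
Hence b_4 = (1/pi)·(-pi) = -1.

-1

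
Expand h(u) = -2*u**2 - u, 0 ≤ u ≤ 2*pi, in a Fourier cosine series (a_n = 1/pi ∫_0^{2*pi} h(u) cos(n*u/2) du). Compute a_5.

8*(1 + 4*pi)/(25*pi)

a_5 = 1/pi ∫_0^{2*pi} (-2*u**2 - u) cos(5*u/2) du.
Integrating by parts twice (tabular method), an antiderivative of (-2*u**2 - u) cos(5*u/2) is -4*u**2*sin(5*u/2)/5 - 2*u*sin(5*u/2)/5 - 16*u*cos(5*u/2)/25 + 32*sin(5*u/2)/125 - 4*cos(5*u/2)/25; evaluating from 0 to 2*pi: ∫_{0}^{2*pi} (-2*u**2 - u) cos(5*u/2) du = (4/25 + 32*pi/25) - (-4/25) = 8/25 + 32*pi/25.
Hence a_5 = (1/pi)·(8/25 + 32*pi/25) = 8*(1 + 4*pi)/(25*pi).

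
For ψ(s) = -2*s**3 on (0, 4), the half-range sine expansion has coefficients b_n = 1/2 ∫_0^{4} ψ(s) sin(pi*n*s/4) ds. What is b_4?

b_4 = 1/2 ∫_0^{4} (-2*s**3) sin(pi*s) ds.
Integrating by parts three times (tabular method), an antiderivative of (-2*s**3) sin(pi*s) is 2*s**3*cos(pi*s)/pi - 6*s**2*sin(pi*s)/pi**2 - 12*s*cos(pi*s)/pi**3 + 12*sin(pi*s)/pi**4; evaluating from 0 to 4: ∫_{0}^{4} (-2*s**3) sin(pi*s) ds = (-48/pi**3 + 128/pi) - (0) = -48/pi**3 + 128/pi.
Hence b_4 = (1/2)·(-48/pi**3 + 128/pi) = -24/pi**3 + 64/pi.

-24/pi**3 + 64/pi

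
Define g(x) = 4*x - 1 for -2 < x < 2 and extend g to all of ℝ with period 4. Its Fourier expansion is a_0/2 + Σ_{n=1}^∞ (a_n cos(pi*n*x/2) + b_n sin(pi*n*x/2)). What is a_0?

a_0 = 1/2 ∫_{-2}^{2} g(x) dx = 1/2 · (-4) = -2.

-2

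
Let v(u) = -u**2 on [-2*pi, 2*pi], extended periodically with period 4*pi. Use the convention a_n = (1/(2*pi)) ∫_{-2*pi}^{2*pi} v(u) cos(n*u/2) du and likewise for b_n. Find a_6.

-4/9

a_6 = (1/(2*pi)) ∫_{-2*pi}^{2*pi} v(u) cos(3*u) du.
v is even and cos(3*u) is even, so the integrand is even and a_6 = 1/pi ∫_0^{2*pi} v(u) cos(3*u) du.
Integrating by parts twice (tabular method), an antiderivative of (-u**2) cos(3*u) is -u**2*sin(3*u)/3 - 2*u*cos(3*u)/9 + 2*sin(3*u)/27; evaluating from 0 to 2*pi: ∫_{0}^{2*pi} (-u**2) cos(3*u) du = (-4*pi/9) - (0) = -4*pi/9.
Hence a_6 = (1/pi)·(-4*pi/9) = -4/9.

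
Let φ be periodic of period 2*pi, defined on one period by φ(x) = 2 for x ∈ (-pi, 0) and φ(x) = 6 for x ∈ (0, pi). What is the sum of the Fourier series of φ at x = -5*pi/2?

2

x = -5*pi/2 differs from x = -pi/2 by -1 full period(s), and the series is 2*pi-periodic.
φ is continuous at x = -pi/2 with value 2, so the series converges to 2 there.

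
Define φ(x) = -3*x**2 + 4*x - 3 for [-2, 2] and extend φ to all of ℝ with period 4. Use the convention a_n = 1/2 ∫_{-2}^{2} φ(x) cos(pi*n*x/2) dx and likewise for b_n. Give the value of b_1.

16/pi

b_1 = 1/2 ∫_{-2}^{2} φ(x) sin(pi*x/2) dx.
Integrating by parts twice (tabular method), an antiderivative of (-3*x**2 + 4*x - 3) sin(pi*x/2) is 6*x**2*cos(pi*x/2)/pi - 24*x*sin(pi*x/2)/pi**2 - 8*x*cos(pi*x/2)/pi + 16*sin(pi*x/2)/pi**2 - 48*cos(pi*x/2)/pi**3 + 6*cos(pi*x/2)/pi; evaluating from -2 to 2: ∫_{-2}^{2} (-3*x**2 + 4*x - 3) sin(pi*x/2) dx = (-14/pi + 48/pi**3) - (-46/pi + 48/pi**3) = 32/pi.
Hence b_1 = (1/2)·(32/pi) = 16/pi.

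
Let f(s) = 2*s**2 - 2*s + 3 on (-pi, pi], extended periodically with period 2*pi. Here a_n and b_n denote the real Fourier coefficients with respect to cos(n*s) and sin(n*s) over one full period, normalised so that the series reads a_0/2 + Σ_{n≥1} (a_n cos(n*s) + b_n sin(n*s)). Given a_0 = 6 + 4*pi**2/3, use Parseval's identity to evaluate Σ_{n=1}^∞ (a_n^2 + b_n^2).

8*pi**2*(15 + 4*pi**2)/45

Parseval: a_0^2/2 + Σ_{n≥1} (a_n^2+b_n^2) = 1/pi ∫_{-pi}^{pi} f(s)^2 ds = 18 + 32*pi**2/3 + 8*pi**4/5.
Subtract a_0^2/2 = 2*(9 + 2*pi**2)**2/9: Σ (a_n^2+b_n^2) = 8*pi**2*(15 + 4*pi**2)/45.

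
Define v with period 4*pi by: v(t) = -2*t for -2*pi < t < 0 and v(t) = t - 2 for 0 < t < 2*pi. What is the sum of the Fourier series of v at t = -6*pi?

-1 + 3*pi

t = -6*pi differs from t = 2*pi by -2 full period(s), and the series is 4*pi-periodic.
At t = 2*pi the one-sided limits are v(2*pi^-) = -2 + 2*pi and v(2*pi^+) = 4*pi.
By Dirichlet's theorem the series converges to their average, [(-2 + 2*pi) + (4*pi)]/2 = -1 + 3*pi.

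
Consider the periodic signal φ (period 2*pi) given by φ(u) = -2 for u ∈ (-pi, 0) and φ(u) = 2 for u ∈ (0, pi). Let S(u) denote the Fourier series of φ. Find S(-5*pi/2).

u = -5*pi/2 differs from u = -pi/2 by -1 full period(s), and the series is 2*pi-periodic.
φ is continuous at u = -pi/2 with value -2, so the series converges to -2 there.

-2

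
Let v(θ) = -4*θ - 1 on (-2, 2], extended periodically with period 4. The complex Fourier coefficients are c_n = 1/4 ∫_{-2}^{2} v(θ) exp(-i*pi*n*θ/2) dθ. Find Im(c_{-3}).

Since v is real-valued, Im(c_{-3}) = -1/4 ∫_{-2}^{2} v(θ) sin(-3*pi*θ/2) dθ = b_{3}/2.
Integrating by parts (boundary term plus one more integral), an antiderivative of (-4*θ - 1) sin(-3*pi*θ/2) is -8*θ*cos(3*pi*θ/2)/(3*pi) + 16*sin(3*pi*θ/2)/(9*pi**2) - 2*cos(3*pi*θ/2)/(3*pi); evaluating from -2 to 2: ∫_{-2}^{2} (-4*θ - 1) sin(-3*pi*θ/2) dθ = (6/pi) - (-14/(3*pi)) = 32/(3*pi).
Hence Im(c_{-3}) = (-1/4)·(32/(3*pi)) = -8/(3*pi).

-8/(3*pi)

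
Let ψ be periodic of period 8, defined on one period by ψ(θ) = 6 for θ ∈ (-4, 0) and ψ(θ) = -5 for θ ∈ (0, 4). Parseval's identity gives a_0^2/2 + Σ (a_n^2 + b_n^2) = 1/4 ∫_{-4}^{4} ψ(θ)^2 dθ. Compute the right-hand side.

1/4 ∫_{-4}^{4} ψ(θ)^2 dθ = 1/4 · (244) = 61.

61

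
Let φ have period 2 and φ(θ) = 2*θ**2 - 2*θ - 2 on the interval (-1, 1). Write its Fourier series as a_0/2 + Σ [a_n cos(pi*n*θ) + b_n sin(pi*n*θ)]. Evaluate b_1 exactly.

-4/pi

b_1 = ∫_{-1}^{1} φ(θ) sin(pi*θ) dθ.
Integrating by parts twice (tabular method), an antiderivative of (2*θ**2 - 2*θ - 2) sin(pi*θ) is -2*θ**2*cos(pi*θ)/pi + 4*θ*sin(pi*θ)/pi**2 + 2*θ*cos(pi*θ)/pi - 2*sin(pi*θ)/pi**2 + 4*cos(pi*θ)/pi**3 + 2*cos(pi*θ)/pi; evaluating from -1 to 1: ∫_{-1}^{1} (2*θ**2 - 2*θ - 2) sin(pi*θ) dθ = (-2/pi - 4/pi**3) - (-4/pi**3 + 2/pi) = -4/pi.
Hence b_1 = -4/pi.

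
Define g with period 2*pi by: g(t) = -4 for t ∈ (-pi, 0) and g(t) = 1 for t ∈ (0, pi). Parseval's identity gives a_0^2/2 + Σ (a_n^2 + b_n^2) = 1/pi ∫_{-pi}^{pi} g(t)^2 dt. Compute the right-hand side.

17

1/pi ∫_{-pi}^{pi} g(t)^2 dt = 1/pi · (17*pi) = 17.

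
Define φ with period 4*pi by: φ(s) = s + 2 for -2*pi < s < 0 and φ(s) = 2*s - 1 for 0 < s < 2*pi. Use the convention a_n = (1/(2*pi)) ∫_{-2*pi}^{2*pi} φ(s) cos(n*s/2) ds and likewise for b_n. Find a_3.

-4/(9*pi)

a_3 = (1/(2*pi)) ∫_{-2*pi}^{2*pi} φ(s) cos(3*s/2) ds.
Split the integral at the breakpoints.
Integrating by parts (boundary term plus one more integral), an antiderivative of (s + 2) cos(3*s/2) is 2*s*sin(3*s/2)/3 + 4*sin(3*s/2)/3 + 4*cos(3*s/2)/9; evaluating from -2*pi to 0: ∫_{-2*pi}^{0} (s + 2) cos(3*s/2) ds = (4/9) - (-4/9) = 8/9.
Integrating by parts (boundary term plus one more integral), an antiderivative of (2*s - 1) cos(3*s/2) is 4*s*sin(3*s/2)/3 - 2*sin(3*s/2)/3 + 8*cos(3*s/2)/9; evaluating from 0 to 2*pi: ∫_{0}^{2*pi} (2*s - 1) cos(3*s/2) ds = (-8/9) - (8/9) = -16/9.
Summing the pieces and multiplying by (1/(2*pi)) gives a_3 = -4/(9*pi).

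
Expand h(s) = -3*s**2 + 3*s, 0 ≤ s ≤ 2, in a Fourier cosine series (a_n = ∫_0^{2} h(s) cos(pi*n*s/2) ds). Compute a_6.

-4/(3*pi**2)

a_6 = ∫_0^{2} (-3*s**2 + 3*s) cos(3*pi*s) ds.
Integrating by parts twice (tabular method), an antiderivative of (-3*s**2 + 3*s) cos(3*pi*s) is -s**2*sin(3*pi*s)/pi + s*sin(3*pi*s)/pi - 2*s*cos(3*pi*s)/(3*pi**2) + 2*sin(3*pi*s)/(9*pi**3) + cos(3*pi*s)/(3*pi**2); evaluating from 0 to 2: ∫_{0}^{2} (-3*s**2 + 3*s) cos(3*pi*s) ds = (-1/pi**2) - (1/(3*pi**2)) = -4/(3*pi**2).
Hence a_6 = -4/(3*pi**2).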